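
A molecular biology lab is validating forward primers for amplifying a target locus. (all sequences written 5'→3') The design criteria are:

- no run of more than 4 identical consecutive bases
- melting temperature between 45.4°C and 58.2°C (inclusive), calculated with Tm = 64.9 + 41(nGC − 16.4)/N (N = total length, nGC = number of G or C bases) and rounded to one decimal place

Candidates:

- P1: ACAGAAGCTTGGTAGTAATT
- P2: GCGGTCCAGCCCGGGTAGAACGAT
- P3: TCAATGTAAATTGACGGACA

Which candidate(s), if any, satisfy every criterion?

P1 and P3.

P1 (20 nt, A=7 T=6 G=5 C=2): longest run = 2 ✓; Tm = 64.9 + 41·(7 − 16.4)/20 = 45.6°C ✓ — passes.
P2 (24 nt, A=5 T=3 G=9 C=7): longest run = 3 ✓; Tm = 64.9 + 41·(16 − 16.4)/24 = 64.2°C, outside 45.4–58.2°C ✗ — fails.
P3 (20 nt, A=8 T=5 G=4 C=3): longest run = 3 ✓; Tm = 64.9 + 41·(7 − 16.4)/20 = 45.6°C ✓ — passes.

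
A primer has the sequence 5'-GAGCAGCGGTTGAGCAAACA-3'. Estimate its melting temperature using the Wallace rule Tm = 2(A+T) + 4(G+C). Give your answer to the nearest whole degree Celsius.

Base counts: A=7, T=2, G=7, C=4 (length 20).
Tm = 2·(7+2) + 4·(7+4) = 2·9 + 4·11 = 18 + 44 = 62°C.

62°C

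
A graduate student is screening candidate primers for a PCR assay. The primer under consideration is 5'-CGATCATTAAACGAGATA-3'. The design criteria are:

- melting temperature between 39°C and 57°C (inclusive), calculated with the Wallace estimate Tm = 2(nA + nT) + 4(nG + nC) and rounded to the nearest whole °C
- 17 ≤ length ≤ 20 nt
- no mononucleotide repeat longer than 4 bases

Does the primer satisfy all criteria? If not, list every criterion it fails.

Base counts: A=8, T=4, G=3, C=3 (length 18).
Tm: Tm = 2·12 + 4·6 = 48°C ✓
length: length 18 ✓
homopolymer run: longest run = 3 ✓

Meets all criteria.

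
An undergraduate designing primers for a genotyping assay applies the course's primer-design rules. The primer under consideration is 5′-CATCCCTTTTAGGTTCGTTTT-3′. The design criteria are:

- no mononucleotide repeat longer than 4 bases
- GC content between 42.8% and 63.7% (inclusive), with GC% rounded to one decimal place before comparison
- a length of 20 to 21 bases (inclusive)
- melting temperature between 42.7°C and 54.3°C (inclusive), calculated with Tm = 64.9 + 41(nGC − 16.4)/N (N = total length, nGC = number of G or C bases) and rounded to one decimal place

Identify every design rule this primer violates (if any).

Fails: GC content.

Base counts: A=2, T=11, G=3, C=5 (length 21).
homopolymer run: longest run = 4 ✓
GC content: GC 8/21 = 38.1%, outside 42.8–63.7% ✗
length: length 21 ✓
Tm: Tm = 64.9 + 41·(8 − 16.4)/21 = 48.5°C ✓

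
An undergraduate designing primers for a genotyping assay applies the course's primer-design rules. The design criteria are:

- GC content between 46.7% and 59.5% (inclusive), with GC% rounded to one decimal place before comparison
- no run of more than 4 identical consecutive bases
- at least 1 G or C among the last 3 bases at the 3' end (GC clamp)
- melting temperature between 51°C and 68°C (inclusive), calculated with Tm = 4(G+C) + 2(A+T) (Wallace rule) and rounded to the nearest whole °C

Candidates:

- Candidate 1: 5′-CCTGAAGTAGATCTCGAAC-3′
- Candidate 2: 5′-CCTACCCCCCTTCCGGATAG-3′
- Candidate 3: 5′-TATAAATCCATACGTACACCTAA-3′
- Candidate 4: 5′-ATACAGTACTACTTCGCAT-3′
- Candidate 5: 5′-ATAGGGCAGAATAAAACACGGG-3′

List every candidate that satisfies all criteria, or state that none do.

Candidate 1 only.

Candidate 1 (19 nt, A=6 T=4 G=4 C=5): GC 9/19 = 47.4% ✓; longest run = 2 ✓; 3' end AAC has 1 G/C ✓; Tm = 2·10 + 4·9 = 56°C ✓ — passes.
Candidate 2 (20 nt, A=3 T=4 G=3 C=10): GC 13/20 = 65.0%, outside 46.7–59.5% ✗; longest run = 6, exceeds 4 ✗; 3' end TAG has 1 G/C ✓; Tm = 2·7 + 4·13 = 66°C ✓ — fails.
Candidate 3 (23 nt, A=10 T=6 G=1 C=6): GC 7/23 = 30.4%, outside 46.7–59.5% ✗; longest run = 3 ✓; 3' end TAA has 0 G/C, need ≥1 ✗; Tm = 2·16 + 4·7 = 60°C ✓ — fails.
Candidate 4 (19 nt, A=6 T=6 G=2 C=5): GC 7/19 = 36.8%, outside 46.7–59.5% ✗; longest run = 2 ✓; 3' end CAT has 1 G/C ✓; Tm = 2·12 + 4·7 = 52°C ✓ — fails.
Candidate 5 (22 nt, A=10 T=2 G=7 C=3): GC 10/22 = 45.5%, outside 46.7–59.5% ✗; longest run = 4 ✓; 3' end GGG has 3 G/C ✓; Tm = 2·12 + 4·10 = 64°C ✓ — fails.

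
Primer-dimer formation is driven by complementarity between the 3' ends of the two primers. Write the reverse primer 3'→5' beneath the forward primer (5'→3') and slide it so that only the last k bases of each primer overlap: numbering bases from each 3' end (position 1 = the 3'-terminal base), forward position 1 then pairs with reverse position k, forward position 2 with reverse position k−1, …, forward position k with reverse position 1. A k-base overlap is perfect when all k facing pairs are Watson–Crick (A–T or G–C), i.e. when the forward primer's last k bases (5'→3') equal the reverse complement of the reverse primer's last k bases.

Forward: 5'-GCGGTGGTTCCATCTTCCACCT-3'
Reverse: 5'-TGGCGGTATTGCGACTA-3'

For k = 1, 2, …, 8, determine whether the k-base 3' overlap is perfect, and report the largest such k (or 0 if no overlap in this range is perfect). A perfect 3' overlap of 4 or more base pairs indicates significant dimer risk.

Last 8 bases (5'→3') — forward …TTCCACCT, reverse …TGCGACTA.
Reverse complement of the reverse primer's last 8 bases: TAGTCGCA; its first k bases are the reverse complement of the reverse primer's last k bases, so a perfect k-base overlap needs the forward primer's last k bases to equal them.
Comparing (forward last k vs required): k=1: T vs T ✓; k=2: CT vs TA ✗; k=3: CCT vs TAG ✗; k=4: ACCT vs TAGT ✗; k=5: CACCT vs TAGTC ✗; k=6: CCACCT vs TAGTCG ✗; k=7: TCCACCT vs TAGTCGC ✗; k=8: TTCCACCT vs TAGTCGCA ✗.
Only k = 1 is perfect, so the longest perfect 3' overlap is 1.

Longest perfect overlap: 1 complementary base pair; below the dimer-risk threshold (threshold 4).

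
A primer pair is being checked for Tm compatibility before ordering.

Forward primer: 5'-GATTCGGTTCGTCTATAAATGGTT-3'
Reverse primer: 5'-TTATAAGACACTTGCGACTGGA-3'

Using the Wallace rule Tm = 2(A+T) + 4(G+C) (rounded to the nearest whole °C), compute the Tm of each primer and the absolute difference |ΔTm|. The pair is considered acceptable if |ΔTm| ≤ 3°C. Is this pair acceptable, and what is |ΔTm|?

Forward: A=5 T=10 G=6 C=3 → Tm = 2·15 + 4·9 = 66°C.
Reverse: A=7 T=6 G=5 C=4 → Tm = 2·13 + 4·9 = 62°C.
|ΔTm| = |66 − 62| = 4°C, > 3°C.

|ΔTm| = 4°C; the pair is not acceptable.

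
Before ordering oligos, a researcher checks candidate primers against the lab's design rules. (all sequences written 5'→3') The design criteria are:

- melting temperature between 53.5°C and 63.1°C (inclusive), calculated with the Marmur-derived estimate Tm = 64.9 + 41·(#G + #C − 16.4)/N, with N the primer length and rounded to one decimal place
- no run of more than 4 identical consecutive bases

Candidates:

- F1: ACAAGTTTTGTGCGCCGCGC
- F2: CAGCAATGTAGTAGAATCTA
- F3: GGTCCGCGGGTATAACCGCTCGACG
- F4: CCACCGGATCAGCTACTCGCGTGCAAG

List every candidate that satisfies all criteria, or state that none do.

F1 only.

F1 (20 nt, A=3 T=5 G=6 C=6): Tm = 64.9 + 41·(12 − 16.4)/20 = 55.9°C ✓; longest run = 4 ✓ — passes.
F2 (20 nt, A=8 T=5 G=4 C=3): Tm = 64.9 + 41·(7 − 16.4)/20 = 45.6°C, outside 53.5–63.1°C ✗; longest run = 2 ✓ — fails.
F3 (25 nt, A=4 T=4 G=9 C=8): Tm = 64.9 + 41·(17 − 16.4)/25 = 65.9°C, outside 53.5–63.1°C ✗; longest run = 3 ✓ — fails.
F4 (27 nt, A=6 T=4 G=7 C=10): Tm = 64.9 + 41·(17 − 16.4)/27 = 65.8°C, outside 53.5–63.1°C ✗; longest run = 2 ✓ — fails.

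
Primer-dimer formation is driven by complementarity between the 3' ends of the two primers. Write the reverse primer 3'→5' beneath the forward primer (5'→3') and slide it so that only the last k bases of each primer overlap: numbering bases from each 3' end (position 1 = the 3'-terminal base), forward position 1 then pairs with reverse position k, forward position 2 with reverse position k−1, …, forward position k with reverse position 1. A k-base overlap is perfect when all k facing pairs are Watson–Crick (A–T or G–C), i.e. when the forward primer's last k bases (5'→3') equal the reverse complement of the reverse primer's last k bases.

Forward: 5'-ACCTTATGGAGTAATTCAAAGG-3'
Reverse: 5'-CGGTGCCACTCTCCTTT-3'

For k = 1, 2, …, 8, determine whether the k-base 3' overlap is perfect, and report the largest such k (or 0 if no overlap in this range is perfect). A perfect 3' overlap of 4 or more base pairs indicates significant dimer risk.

Last 8 bases (5'→3') — forward …TTCAAAGG, reverse …TCTCCTTT.
Reverse complement of the reverse primer's last 8 bases: AAAGGAGA; its first k bases are the reverse complement of the reverse primer's last k bases, so a perfect k-base overlap needs the forward primer's last k bases to equal them.
Comparing (forward last k vs required): k=1: G vs A ✗; k=2: GG vs AA ✗; k=3: AGG vs AAA ✗; k=4: AAGG vs AAAG ✗; k=5: AAAGG vs AAAGG ✓; k=6: CAAAGG vs AAAGGA ✗; k=7: TCAAAGG vs AAAGGAG ✗; k=8: TTCAAAGG vs AAAGGAGA ✗.
Only k = 5 is perfect, so the longest perfect 3' overlap is 5.

Longest perfect overlap: 5 complementary base pairs; significant dimer risk (threshold 4).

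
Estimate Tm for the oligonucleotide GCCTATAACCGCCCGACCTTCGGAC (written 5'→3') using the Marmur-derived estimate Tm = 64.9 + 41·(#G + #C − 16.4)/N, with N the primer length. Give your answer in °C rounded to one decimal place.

Base counts: A=5, T=4, G=5, C=11; G+C = 16, N = 25.
Tm = 64.9 + 41·(16 − 16.4)/25 = 64.9 + -16.40/25 = 64.2°C.

64.2°C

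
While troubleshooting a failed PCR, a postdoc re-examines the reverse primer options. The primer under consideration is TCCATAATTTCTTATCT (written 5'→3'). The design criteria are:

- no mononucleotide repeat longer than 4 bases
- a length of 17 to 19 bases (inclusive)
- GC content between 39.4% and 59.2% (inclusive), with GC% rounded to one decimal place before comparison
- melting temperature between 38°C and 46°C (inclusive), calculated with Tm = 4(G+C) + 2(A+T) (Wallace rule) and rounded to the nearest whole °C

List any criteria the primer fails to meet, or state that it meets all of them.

Fails: GC content.

Base counts: A=4, T=9, G=0, C=4 (length 17).
homopolymer run: longest run = 3 ✓
length: length 17 ✓
GC content: GC 4/17 = 23.5%, outside 39.4–59.2% ✗
Tm: Tm = 2·13 + 4·4 = 42°C ✓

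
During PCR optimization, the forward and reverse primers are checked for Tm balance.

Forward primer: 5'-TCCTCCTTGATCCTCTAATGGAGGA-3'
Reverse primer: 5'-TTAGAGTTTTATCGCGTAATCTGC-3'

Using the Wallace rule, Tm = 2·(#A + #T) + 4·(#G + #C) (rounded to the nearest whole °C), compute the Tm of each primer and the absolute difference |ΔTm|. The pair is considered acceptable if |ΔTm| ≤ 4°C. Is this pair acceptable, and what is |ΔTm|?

|ΔTm| = 8°C; the pair is not acceptable.

Forward: A=5 T=8 G=5 C=7 → Tm = 2·13 + 4·12 = 74°C.
Reverse: A=5 T=10 G=5 C=4 → Tm = 2·15 + 4·9 = 66°C.
|ΔTm| = |74 − 66| = 8°C, > 4°C.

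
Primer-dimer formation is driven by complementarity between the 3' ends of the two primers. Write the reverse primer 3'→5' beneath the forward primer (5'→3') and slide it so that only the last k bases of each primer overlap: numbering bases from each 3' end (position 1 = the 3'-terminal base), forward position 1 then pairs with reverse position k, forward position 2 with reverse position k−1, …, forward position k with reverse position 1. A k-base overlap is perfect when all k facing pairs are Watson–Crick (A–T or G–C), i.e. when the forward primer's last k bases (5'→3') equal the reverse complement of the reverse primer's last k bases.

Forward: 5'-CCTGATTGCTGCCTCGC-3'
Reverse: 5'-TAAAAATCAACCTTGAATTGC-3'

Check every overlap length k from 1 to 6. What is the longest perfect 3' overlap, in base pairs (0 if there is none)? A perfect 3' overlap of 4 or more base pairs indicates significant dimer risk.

Longest perfect overlap: 2 complementary base pairs; below the dimer-risk threshold (threshold 4).

Last 6 bases (5'→3') — forward …CCTCGC, reverse …AATTGC.
Reverse complement of the reverse primer's last 6 bases: GCAATT; its first k bases are the reverse complement of the reverse primer's last k bases, so a perfect k-base overlap needs the forward primer's last k bases to equal them.
Comparing (forward last k vs required): k=1: C vs G ✗; k=2: GC vs GC ✓; k=3: CGC vs GCA ✗; k=4: TCGC vs GCAA ✗; k=5: CTCGC vs GCAAT ✗; k=6: CCTCGC vs GCAATT ✗.
Only k = 2 is perfect, so the longest perfect 3' overlap is 2.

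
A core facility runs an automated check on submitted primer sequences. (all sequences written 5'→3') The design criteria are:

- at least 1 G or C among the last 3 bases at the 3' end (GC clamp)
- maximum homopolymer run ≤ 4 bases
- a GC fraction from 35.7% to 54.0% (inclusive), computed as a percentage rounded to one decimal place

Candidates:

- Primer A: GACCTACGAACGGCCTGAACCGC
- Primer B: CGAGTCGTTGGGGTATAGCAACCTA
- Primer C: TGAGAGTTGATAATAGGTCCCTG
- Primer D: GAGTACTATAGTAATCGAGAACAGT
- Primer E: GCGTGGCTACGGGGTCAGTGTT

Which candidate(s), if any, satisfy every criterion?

Primer B, Primer C and Primer D.

Primer A (23 nt, A=6 T=2 G=6 C=9): 3' end CGC has 3 G/C ✓; longest run = 2 ✓; GC 15/23 = 65.2%, outside 35.7–54.0% ✗ — fails.
Primer B (25 nt, A=6 T=6 G=8 C=5): 3' end CTA has 1 G/C ✓; longest run = 4 ✓; GC 13/25 = 52.0% ✓ — passes.
Primer C (23 nt, A=6 T=7 G=7 C=3): 3' end CTG has 2 G/C ✓; longest run = 3 ✓; GC 10/23 = 43.5% ✓ — passes.
Primer D (25 nt, A=10 T=6 G=6 C=3): 3' end AGT has 1 G/C ✓; longest run = 2 ✓; GC 9/25 = 36.0% ✓ — passes.
Primer E (22 nt, A=2 T=6 G=10 C=4): 3' end GTT has 1 G/C ✓; longest run = 4 ✓; GC 14/22 = 63.6%, outside 35.7–54.0% ✗ — fails.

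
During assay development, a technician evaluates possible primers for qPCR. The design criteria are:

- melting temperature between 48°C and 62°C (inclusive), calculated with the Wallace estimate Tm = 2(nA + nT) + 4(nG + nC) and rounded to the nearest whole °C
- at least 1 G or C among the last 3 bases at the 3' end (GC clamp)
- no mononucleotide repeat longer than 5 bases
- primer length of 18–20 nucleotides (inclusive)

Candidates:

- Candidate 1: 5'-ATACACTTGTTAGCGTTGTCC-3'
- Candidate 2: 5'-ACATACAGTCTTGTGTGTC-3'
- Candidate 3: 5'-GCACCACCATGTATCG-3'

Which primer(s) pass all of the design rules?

Candidate 2 only.

Candidate 1 (21 nt, A=4 T=8 G=4 C=5): Tm = 2·12 + 4·9 = 60°C ✓; 3' end TCC has 2 G/C ✓; longest run = 2 ✓; length 21, outside 18–20 ✗ — fails.
Candidate 2 (19 nt, A=4 T=7 G=4 C=4): Tm = 2·11 + 4·8 = 54°C ✓; 3' end GTC has 2 G/C ✓; longest run = 2 ✓; length 19 ✓ — passes.
Candidate 3 (16 nt, A=4 T=3 G=3 C=6): Tm = 2·7 + 4·9 = 50°C ✓; 3' end TCG has 2 G/C ✓; longest run = 2 ✓; length 16, outside 18–20 ✗ — fails.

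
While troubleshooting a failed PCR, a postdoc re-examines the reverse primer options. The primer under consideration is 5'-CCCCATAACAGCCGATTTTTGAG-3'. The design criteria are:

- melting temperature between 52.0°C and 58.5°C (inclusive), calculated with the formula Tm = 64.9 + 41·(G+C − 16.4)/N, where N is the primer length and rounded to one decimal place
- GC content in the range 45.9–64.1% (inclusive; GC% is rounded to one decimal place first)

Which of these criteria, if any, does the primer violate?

Base counts: A=6, T=6, G=4, C=7 (length 23).
Tm: Tm = 64.9 + 41·(11 − 16.4)/23 = 55.3°C ✓
GC content: GC 11/23 = 47.8% ✓

Meets all criteria.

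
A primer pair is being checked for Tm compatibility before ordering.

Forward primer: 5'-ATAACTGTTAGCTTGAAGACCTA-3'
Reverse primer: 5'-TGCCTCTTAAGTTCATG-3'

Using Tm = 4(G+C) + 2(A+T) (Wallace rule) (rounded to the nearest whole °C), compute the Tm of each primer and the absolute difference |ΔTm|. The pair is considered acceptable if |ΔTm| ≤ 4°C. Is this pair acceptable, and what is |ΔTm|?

|ΔTm| = 14°C; the pair is not acceptable.

Forward: A=8 T=7 G=4 C=4 → Tm = 2·15 + 4·8 = 62°C.
Reverse: A=3 T=7 G=3 C=4 → Tm = 2·10 + 4·7 = 48°C.
|ΔTm| = |62 − 48| = 14°C, > 4°C.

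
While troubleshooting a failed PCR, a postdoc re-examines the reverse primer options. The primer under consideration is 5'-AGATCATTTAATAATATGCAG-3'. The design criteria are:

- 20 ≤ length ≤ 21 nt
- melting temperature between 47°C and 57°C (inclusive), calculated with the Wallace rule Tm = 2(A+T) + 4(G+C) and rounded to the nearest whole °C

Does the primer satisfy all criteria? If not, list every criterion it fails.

Meets all criteria.

Base counts: A=9, T=7, G=3, C=2 (length 21).
length: length 21 ✓
Tm: Tm = 2·16 + 4·5 = 52°C ✓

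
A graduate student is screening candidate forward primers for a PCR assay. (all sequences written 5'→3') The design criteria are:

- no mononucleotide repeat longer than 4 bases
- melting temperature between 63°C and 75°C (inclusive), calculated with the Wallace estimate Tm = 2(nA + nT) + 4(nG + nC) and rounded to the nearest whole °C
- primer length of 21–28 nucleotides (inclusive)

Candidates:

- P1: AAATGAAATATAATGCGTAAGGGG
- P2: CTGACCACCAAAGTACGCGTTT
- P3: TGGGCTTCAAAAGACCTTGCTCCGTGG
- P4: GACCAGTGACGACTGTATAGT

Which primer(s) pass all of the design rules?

P1 (24 nt, A=11 T=5 G=7 C=1): longest run = 4 ✓; Tm = 2·16 + 4·8 = 64°C ✓; length 24 ✓ — passes.
P2 (22 nt, A=6 T=5 G=4 C=7): longest run = 3 ✓; Tm = 2·11 + 4·11 = 66°C ✓; length 22 ✓ — passes.
P3 (27 nt, A=5 T=7 G=8 C=7): longest run = 4 ✓; Tm = 2·12 + 4·15 = 84°C, outside 63–75°C ✗; length 27 ✓ — fails.
P4 (21 nt, A=6 T=5 G=6 C=4): longest run = 2 ✓; Tm = 2·11 + 4·10 = 62°C, outside 63–75°C ✗; length 21 ✓ — fails.

P1 and P2.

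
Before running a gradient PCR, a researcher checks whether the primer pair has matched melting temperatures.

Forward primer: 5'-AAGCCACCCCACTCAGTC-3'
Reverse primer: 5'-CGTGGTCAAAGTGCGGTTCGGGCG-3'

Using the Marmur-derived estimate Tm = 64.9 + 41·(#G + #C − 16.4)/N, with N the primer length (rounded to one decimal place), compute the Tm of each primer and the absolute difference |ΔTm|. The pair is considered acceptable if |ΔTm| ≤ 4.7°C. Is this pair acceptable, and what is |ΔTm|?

Forward: G+C = 11, N = 18 → Tm = 64.9 + 41·(11 − 16.4)/18 = 52.6°C.
Reverse: G+C = 16, N = 24 → Tm = 64.9 + 41·(16 − 16.4)/24 = 64.2°C.
|ΔTm| = |52.6 − 64.2| = 11.6°C, > 4.7°C.

|ΔTm| = 11.6°C; the pair is not acceptable.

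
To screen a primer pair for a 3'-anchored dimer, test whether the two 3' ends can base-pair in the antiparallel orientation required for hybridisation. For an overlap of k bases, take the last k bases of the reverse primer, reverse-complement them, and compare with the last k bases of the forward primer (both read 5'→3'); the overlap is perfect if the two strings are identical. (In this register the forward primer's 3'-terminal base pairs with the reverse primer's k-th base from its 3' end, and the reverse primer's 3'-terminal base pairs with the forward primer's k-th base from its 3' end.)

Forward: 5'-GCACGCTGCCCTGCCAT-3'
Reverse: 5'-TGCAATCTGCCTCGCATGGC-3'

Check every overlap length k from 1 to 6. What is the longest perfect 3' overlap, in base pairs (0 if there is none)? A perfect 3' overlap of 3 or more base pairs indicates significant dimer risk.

Longest perfect overlap: 5 complementary base pairs; significant dimer risk (threshold 3).

Last 6 bases (5'→3') — forward …TGCCAT, reverse …CATGGC.
Reverse complement of the reverse primer's last 6 bases: GCCATG; its first k bases are the reverse complement of the reverse primer's last k bases, so a perfect k-base overlap needs the forward primer's last k bases to equal them.
Comparing (forward last k vs required): k=1: T vs G ✗; k=2: AT vs GC ✗; k=3: CAT vs GCC ✗; k=4: CCAT vs GCCA ✗; k=5: GCCAT vs GCCAT ✓; k=6: TGCCAT vs GCCATG ✗.
Only k = 5 is perfect, so the longest perfect 3' overlap is 5.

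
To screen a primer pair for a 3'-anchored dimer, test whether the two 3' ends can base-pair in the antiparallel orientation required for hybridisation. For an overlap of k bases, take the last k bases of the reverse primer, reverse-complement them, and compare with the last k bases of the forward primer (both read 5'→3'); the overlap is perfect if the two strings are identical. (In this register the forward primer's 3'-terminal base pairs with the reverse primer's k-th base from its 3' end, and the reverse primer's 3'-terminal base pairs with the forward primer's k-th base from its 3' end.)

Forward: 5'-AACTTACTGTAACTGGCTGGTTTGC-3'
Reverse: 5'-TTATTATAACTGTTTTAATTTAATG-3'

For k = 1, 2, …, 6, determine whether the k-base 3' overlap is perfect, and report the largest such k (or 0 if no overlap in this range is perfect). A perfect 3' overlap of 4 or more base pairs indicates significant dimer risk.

Longest perfect overlap: 1 complementary base pair; below the dimer-risk threshold (threshold 4).

Last 6 bases (5'→3') — forward …GTTTGC, reverse …TTAATG.
Reverse complement of the reverse primer's last 6 bases: CATTAA; its first k bases are the reverse complement of the reverse primer's last k bases, so a perfect k-base overlap needs the forward primer's last k bases to equal them.
Comparing (forward last k vs required): k=1: C vs C ✓; k=2: GC vs CA ✗; k=3: TGC vs CAT ✗; k=4: TTGC vs CATT ✗; k=5: TTTGC vs CATTA ✗; k=6: GTTTGC vs CATTAA ✗.
Only k = 1 is perfect, so the longest perfect 3' overlap is 1.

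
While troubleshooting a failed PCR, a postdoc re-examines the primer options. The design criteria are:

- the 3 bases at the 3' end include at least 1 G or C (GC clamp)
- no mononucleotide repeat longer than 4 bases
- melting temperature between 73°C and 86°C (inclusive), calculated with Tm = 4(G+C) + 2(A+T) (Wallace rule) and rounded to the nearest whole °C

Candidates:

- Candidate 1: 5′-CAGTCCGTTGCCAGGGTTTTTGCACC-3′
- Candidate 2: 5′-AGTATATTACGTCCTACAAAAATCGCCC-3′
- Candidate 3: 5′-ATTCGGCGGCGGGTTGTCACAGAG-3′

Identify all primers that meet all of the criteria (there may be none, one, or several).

Candidate 1 (26 nt, A=3 T=8 G=7 C=8): 3' end ACC has 2 G/C ✓; longest run = 5, exceeds 4 ✗; Tm = 2·11 + 4·15 = 82°C ✓ — fails.
Candidate 2 (28 nt, A=10 T=7 G=3 C=8): 3' end CCC has 3 G/C ✓; longest run = 5, exceeds 4 ✗; Tm = 2·17 + 4·11 = 78°C ✓ — fails.
Candidate 3 (24 nt, A=4 T=5 G=10 C=5): 3' end GAG has 2 G/C ✓; longest run = 3 ✓; Tm = 2·9 + 4·15 = 78°C ✓ — passes.

Candidate 3 only.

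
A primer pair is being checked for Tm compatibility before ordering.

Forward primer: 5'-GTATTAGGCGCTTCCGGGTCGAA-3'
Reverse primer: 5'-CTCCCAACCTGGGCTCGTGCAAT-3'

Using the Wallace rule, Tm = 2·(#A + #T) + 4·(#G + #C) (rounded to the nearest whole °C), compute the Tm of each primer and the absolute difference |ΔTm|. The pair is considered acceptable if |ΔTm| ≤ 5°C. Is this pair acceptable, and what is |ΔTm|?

Forward: A=4 T=6 G=8 C=5 → Tm = 2·10 + 4·13 = 72°C.
Reverse: A=4 T=5 G=5 C=9 → Tm = 2·9 + 4·14 = 74°C.
|ΔTm| = |72 − 74| = 2°C, ≤ 5°C.

|ΔTm| = 2°C; the pair is acceptable.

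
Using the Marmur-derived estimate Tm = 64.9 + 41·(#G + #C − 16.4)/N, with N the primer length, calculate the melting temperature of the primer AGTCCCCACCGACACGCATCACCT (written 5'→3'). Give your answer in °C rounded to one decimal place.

62.5°C

Base counts: A=6, T=3, G=3, C=12; G+C = 15, N = 24.
Tm = 64.9 + 41·(15 − 16.4)/24 = 64.9 + -57.40/24 = 62.5°C.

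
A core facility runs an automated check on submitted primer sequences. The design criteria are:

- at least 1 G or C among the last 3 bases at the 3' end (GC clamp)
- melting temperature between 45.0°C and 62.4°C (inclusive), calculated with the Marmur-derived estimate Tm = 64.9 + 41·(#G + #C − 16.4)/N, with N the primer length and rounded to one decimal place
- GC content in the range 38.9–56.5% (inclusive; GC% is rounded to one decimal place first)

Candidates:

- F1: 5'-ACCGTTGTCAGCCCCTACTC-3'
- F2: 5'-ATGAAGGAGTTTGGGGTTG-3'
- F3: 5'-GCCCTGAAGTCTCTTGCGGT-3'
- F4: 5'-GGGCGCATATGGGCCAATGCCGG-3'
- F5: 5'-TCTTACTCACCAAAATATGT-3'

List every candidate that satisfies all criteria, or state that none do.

F2 only.

F1 (20 nt, A=3 T=5 G=3 C=9): 3' end CTC has 2 G/C ✓; Tm = 64.9 + 41·(12 − 16.4)/20 = 55.9°C ✓; GC 12/20 = 60.0%, outside 38.9–56.5% ✗ — fails.
F2 (19 nt, A=4 T=6 G=9 C=0): 3' end TTG has 1 G/C ✓; Tm = 64.9 + 41·(9 − 16.4)/19 = 48.9°C ✓; GC 9/19 = 47.4% ✓ — passes.
F3 (20 nt, A=2 T=6 G=6 C=6): 3' end GGT has 2 G/C ✓; Tm = 64.9 + 41·(12 − 16.4)/20 = 55.9°C ✓; GC 12/20 = 60.0%, outside 38.9–56.5% ✗ — fails.
F4 (23 nt, A=4 T=3 G=10 C=6): 3' end CGG has 3 G/C ✓; Tm = 64.9 + 41·(16 − 16.4)/23 = 64.2°C, outside 45.0–62.4°C ✗; GC 16/23 = 69.6%, outside 38.9–56.5% ✗ — fails.
F5 (20 nt, A=7 T=7 G=1 C=5): 3' end TGT has 1 G/C ✓; Tm = 64.9 + 41·(6 − 16.4)/20 = 43.6°C, outside 45.0–62.4°C ✗; GC 6/20 = 30.0%, outside 38.9–56.5% ✗ — fails.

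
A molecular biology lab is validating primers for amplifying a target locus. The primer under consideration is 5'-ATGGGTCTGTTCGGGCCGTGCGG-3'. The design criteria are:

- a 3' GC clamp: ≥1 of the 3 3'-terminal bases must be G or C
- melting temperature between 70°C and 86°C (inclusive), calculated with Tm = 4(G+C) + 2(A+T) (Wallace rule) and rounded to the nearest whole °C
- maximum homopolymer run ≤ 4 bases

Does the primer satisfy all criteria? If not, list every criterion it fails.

Meets all criteria.

Base counts: A=1, T=6, G=11, C=5 (length 23).
GC clamp: 3' end CGG has 3 G/C ✓
Tm: Tm = 2·7 + 4·16 = 78°C ✓
homopolymer run: longest run = 3 ✓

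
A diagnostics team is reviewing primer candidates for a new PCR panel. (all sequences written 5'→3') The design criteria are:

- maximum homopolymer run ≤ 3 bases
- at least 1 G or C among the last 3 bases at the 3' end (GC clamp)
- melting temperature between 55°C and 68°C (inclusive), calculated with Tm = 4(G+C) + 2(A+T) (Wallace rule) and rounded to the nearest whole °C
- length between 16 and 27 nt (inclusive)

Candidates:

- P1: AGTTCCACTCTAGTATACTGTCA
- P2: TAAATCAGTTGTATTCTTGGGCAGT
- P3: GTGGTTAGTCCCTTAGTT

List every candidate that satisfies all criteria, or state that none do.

P1 (23 nt, A=6 T=8 G=3 C=6): longest run = 2 ✓; 3' end TCA has 1 G/C ✓; Tm = 2·14 + 4·9 = 64°C ✓; length 23 ✓ — passes.
P2 (25 nt, A=6 T=10 G=6 C=3): longest run = 3 ✓; 3' end AGT has 1 G/C ✓; Tm = 2·16 + 4·9 = 68°C ✓; length 25 ✓ — passes.
P3 (18 nt, A=2 T=8 G=5 C=3): longest run = 3 ✓; 3' end GTT has 1 G/C ✓; Tm = 2·10 + 4·8 = 52°C, outside 55–68°C ✗; length 18 ✓ — fails.

P1 and P2.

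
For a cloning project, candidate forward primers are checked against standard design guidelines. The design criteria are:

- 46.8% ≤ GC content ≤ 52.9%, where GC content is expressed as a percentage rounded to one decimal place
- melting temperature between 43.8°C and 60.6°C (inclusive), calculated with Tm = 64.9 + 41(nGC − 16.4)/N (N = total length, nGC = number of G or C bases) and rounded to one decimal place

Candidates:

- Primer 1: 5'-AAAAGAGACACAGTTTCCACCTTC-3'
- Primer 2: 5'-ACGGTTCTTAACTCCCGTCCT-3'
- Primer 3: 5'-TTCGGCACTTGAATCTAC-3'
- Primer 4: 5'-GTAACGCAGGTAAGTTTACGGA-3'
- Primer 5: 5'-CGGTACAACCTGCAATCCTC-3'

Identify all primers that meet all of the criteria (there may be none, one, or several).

Primer 2 only.

Primer 1 (24 nt, A=9 T=5 G=3 C=7): GC 10/24 = 41.7%, outside 46.8–52.9% ✗; Tm = 64.9 + 41·(10 − 16.4)/24 = 54.0°C ✓ — fails.
Primer 2 (21 nt, A=3 T=7 G=3 C=8): GC 11/21 = 52.4% ✓; Tm = 64.9 + 41·(11 − 16.4)/21 = 54.4°C ✓ — passes.
Primer 3 (18 nt, A=4 T=6 G=3 C=5): GC 8/18 = 44.4%, outside 46.8–52.9% ✗; Tm = 64.9 + 41·(8 − 16.4)/18 = 45.8°C ✓ — fails.
Primer 4 (22 nt, A=7 T=5 G=7 C=3): GC 10/22 = 45.5%, outside 46.8–52.9% ✗; Tm = 64.9 + 41·(10 − 16.4)/22 = 53.0°C ✓ — fails.
Primer 5 (20 nt, A=5 T=4 G=3 C=8): GC 11/20 = 55.0%, outside 46.8–52.9% ✗; Tm = 64.9 + 41·(11 − 16.4)/20 = 53.8°C ✓ — fails.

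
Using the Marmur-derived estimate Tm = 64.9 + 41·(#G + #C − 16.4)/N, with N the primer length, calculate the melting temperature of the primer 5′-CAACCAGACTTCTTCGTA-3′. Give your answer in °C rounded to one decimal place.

45.8°C

Base counts: A=5, T=5, G=2, C=6; G+C = 8, N = 18.
Tm = 64.9 + 41·(8 − 16.4)/18 = 64.9 + -344.40/18 = 45.8°C.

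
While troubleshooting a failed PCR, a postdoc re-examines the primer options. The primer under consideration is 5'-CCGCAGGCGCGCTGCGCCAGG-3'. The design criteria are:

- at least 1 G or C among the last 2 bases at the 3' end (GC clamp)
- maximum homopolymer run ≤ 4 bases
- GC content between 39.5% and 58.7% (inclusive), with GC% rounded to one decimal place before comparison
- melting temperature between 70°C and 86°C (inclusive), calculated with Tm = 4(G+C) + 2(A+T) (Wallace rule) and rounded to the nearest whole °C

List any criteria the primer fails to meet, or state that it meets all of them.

Base counts: A=2, T=1, G=9, C=9 (length 21).
GC clamp: 3' end GG has 2 G/C ✓
homopolymer run: longest run = 2 ✓
GC content: GC 18/21 = 85.7%, outside 39.5–58.7% ✗
Tm: Tm = 2·3 + 4·18 = 78°C ✓

Fails: GC content.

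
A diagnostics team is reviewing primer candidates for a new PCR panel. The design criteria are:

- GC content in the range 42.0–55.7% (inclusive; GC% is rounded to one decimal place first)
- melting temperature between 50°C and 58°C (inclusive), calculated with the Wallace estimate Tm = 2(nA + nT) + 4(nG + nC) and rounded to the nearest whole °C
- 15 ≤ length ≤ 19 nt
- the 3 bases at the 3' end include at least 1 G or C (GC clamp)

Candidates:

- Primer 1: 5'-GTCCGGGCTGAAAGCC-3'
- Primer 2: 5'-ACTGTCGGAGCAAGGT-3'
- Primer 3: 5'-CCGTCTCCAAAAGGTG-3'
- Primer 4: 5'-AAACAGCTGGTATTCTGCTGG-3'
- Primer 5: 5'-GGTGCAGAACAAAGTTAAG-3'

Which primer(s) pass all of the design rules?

Primer 5 only.

Primer 1 (16 nt, A=3 T=2 G=6 C=5): GC 11/16 = 68.8%, outside 42.0–55.7% ✗; Tm = 2·5 + 4·11 = 54°C ✓; length 16 ✓; 3' end GCC has 3 G/C ✓ — fails.
Primer 2 (16 nt, A=4 T=3 G=6 C=3): GC 9/16 = 56.3%, outside 42.0–55.7% ✗; Tm = 2·7 + 4·9 = 50°C ✓; length 16 ✓; 3' end GGT has 2 G/C ✓ — fails.
Primer 3 (16 nt, A=4 T=3 G=4 C=5): GC 9/16 = 56.3%, outside 42.0–55.7% ✗; Tm = 2·7 + 4·9 = 50°C ✓; length 16 ✓; 3' end GTG has 2 G/C ✓ — fails.
Primer 4 (21 nt, A=5 T=6 G=6 C=4): GC 10/21 = 47.6% ✓; Tm = 2·11 + 4·10 = 62°C, outside 50–58°C ✗; length 21, outside 15–19 ✗; 3' end TGG has 2 G/C ✓ — fails.
Primer 5 (19 nt, A=8 T=3 G=6 C=2): GC 8/19 = 42.1% ✓; Tm = 2·11 + 4·8 = 54°C ✓; length 19 ✓; 3' end AAG has 1 G/C ✓ — passes.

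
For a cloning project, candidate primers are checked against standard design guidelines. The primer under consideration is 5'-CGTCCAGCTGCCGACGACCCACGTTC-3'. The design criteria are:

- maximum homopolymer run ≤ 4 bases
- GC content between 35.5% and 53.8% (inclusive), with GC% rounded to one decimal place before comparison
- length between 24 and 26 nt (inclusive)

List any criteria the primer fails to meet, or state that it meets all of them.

Fails: GC content.

Base counts: A=4, T=4, G=6, C=12 (length 26).
homopolymer run: longest run = 3 ✓
GC content: GC 18/26 = 69.2%, outside 35.5–53.8% ✗
length: length 26 ✓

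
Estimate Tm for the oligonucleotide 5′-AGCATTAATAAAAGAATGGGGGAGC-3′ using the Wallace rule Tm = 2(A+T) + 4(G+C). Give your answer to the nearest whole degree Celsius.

70°C

Base counts: A=11, T=4, G=8, C=2 (length 25).
Tm = 2·(11+4) + 4·(8+2) = 2·15 + 4·10 = 30 + 40 = 70°C.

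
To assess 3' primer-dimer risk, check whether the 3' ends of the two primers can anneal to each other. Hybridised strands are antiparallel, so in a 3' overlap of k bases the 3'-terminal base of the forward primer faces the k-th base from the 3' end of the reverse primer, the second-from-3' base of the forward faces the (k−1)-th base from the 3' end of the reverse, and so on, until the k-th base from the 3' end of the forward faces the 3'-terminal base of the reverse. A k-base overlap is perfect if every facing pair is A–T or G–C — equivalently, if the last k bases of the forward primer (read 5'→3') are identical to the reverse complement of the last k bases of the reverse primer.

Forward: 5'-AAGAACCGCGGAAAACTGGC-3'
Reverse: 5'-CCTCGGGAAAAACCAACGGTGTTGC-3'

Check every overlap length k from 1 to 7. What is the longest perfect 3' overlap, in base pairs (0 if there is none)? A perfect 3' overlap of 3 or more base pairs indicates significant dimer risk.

Longest perfect overlap: 2 complementary base pairs; below the dimer-risk threshold (threshold 3).

Last 7 bases (5'→3') — forward …AACTGGC, reverse …GTGTTGC.
Reverse complement of the reverse primer's last 7 bases: GCAACAC; its first k bases are the reverse complement of the reverse primer's last k bases, so a perfect k-base overlap needs the forward primer's last k bases to equal them.
Comparing (forward last k vs required): k=1: C vs G ✗; k=2: GC vs GC ✓; k=3: GGC vs GCA ✗; k=4: TGGC vs GCAA ✗; k=5: CTGGC vs GCAAC ✗; k=6: ACTGGC vs GCAACA ✗; k=7: AACTGGC vs GCAACAC ✗.
Only k = 2 is perfect, so the longest perfect 3' overlap is 2.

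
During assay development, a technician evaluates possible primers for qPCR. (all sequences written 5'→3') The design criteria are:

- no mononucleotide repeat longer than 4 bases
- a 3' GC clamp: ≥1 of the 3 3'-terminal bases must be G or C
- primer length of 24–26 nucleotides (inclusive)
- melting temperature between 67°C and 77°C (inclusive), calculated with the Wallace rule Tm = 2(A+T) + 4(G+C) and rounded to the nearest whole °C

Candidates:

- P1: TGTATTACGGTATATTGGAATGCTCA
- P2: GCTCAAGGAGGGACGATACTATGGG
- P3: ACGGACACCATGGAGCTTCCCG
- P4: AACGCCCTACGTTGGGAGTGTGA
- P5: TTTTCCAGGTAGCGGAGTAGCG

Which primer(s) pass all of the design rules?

P1 only.

P1 (26 nt, A=7 T=10 G=6 C=3): longest run = 2 ✓; 3' end TCA has 1 G/C ✓; length 26 ✓; Tm = 2·17 + 4·9 = 70°C ✓ — passes.
P2 (25 nt, A=7 T=4 G=10 C=4): longest run = 3 ✓; 3' end GGG has 3 G/C ✓; length 25 ✓; Tm = 2·11 + 4·14 = 78°C, outside 67–77°C ✗ — fails.
P3 (22 nt, A=5 T=3 G=6 C=8): longest run = 3 ✓; 3' end CCG has 3 G/C ✓; length 22, outside 24–26 ✗; Tm = 2·8 + 4·14 = 72°C ✓ — fails.
P4 (23 nt, A=5 T=5 G=8 C=5): longest run = 3 ✓; 3' end TGA has 1 G/C ✓; length 23, outside 24–26 ✗; Tm = 2·10 + 4·13 = 72°C ✓ — fails.
P5 (22 nt, A=4 T=6 G=8 C=4): longest run = 4 ✓; 3' end GCG has 3 G/C ✓; length 22, outside 24–26 ✗; Tm = 2·10 + 4·12 = 68°C ✓ — fails.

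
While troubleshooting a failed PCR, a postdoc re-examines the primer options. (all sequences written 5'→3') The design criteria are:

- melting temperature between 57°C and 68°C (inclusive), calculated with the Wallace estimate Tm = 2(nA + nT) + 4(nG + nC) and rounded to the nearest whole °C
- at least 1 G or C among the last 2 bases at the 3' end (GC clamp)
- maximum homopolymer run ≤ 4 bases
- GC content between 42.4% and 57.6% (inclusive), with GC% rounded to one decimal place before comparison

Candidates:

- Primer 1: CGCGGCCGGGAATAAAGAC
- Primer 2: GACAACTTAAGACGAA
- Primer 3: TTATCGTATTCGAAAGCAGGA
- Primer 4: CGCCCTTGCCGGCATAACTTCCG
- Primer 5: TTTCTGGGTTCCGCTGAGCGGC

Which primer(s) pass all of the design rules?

None of the candidates satisfy all criteria.

Primer 1 (19 nt, A=6 T=1 G=7 C=5): Tm = 2·7 + 4·12 = 62°C ✓; 3' end AC has 1 G/C ✓; longest run = 3 ✓; GC 12/19 = 63.2%, outside 42.4–57.6% ✗ — fails.
Primer 2 (16 nt, A=8 T=2 G=3 C=3): Tm = 2·10 + 4·6 = 44°C, outside 57–68°C ✗; 3' end AA has 0 G/C, need ≥1 ✗; longest run = 2 ✓; GC 6/16 = 37.5%, outside 42.4–57.6% ✗ — fails.
Primer 3 (21 nt, A=7 T=6 G=5 C=3): Tm = 2·13 + 4·8 = 58°C ✓; 3' end GA has 1 G/C ✓; longest run = 3 ✓; GC 8/21 = 38.1%, outside 42.4–57.6% ✗ — fails.
Primer 4 (23 nt, A=3 T=5 G=5 C=10): Tm = 2·8 + 4·15 = 76°C, outside 57–68°C ✗; 3' end CG has 2 G/C ✓; longest run = 3 ✓; GC 15/23 = 65.2%, outside 42.4–57.6% ✗ — fails.
Primer 5 (22 nt, A=1 T=7 G=8 C=6): Tm = 2·8 + 4·14 = 72°C, outside 57–68°C ✗; 3' end GC has 2 G/C ✓; longest run = 3 ✓; GC 14/22 = 63.6%, outside 42.4–57.6% ✗ — fails.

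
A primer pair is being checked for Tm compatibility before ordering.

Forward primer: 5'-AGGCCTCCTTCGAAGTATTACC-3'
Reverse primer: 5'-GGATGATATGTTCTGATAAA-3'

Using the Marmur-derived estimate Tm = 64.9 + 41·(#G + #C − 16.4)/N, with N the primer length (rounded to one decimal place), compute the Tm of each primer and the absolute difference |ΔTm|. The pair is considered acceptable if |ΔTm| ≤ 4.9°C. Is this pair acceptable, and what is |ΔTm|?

|ΔTm| = 11.2°C; the pair is not acceptable.

Forward: G+C = 11, N = 22 → Tm = 64.9 + 41·(11 − 16.4)/22 = 54.8°C.
Reverse: G+C = 6, N = 20 → Tm = 64.9 + 41·(6 − 16.4)/20 = 43.6°C.
|ΔTm| = |54.8 − 43.6| = 11.2°C, > 4.9°C.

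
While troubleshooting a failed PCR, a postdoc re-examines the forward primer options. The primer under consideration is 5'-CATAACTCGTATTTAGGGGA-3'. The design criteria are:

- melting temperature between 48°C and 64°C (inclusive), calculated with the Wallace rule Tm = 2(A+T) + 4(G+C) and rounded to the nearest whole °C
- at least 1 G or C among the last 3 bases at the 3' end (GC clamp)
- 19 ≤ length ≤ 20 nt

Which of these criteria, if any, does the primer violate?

Meets all criteria.

Base counts: A=6, T=6, G=5, C=3 (length 20).
Tm: Tm = 2·12 + 4·8 = 56°C ✓
GC clamp: 3' end GGA has 2 G/C ✓
length: length 20 ✓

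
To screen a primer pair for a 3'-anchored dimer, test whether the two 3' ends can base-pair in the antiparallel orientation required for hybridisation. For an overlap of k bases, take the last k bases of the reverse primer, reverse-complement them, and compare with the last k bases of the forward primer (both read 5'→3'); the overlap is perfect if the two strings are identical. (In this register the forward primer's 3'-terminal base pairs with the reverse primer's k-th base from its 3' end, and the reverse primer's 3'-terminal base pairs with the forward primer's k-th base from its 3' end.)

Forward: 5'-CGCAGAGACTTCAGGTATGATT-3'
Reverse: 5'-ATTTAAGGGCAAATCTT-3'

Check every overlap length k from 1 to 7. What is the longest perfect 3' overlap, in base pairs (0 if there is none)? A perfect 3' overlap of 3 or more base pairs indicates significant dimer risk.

Last 7 bases (5'→3') — forward …TATGATT, reverse …AAATCTT.
Reverse complement of the reverse primer's last 7 bases: AAGATTT; its first k bases are the reverse complement of the reverse primer's last k bases, so a perfect k-base overlap needs the forward primer's last k bases to equal them.
Comparing (forward last k vs required): k=1: T vs A ✗; k=2: TT vs AA ✗; k=3: ATT vs AAG ✗; k=4: GATT vs AAGA ✗; k=5: TGATT vs AAGAT ✗; k=6: ATGATT vs AAGATT ✗; k=7: TATGATT vs AAGATTT ✗.
No overlap length from 1 to 7 is perfect, so the longest perfect 3' overlap is 0.

Longest perfect overlap: 0 complementary base pairs; below the dimer-risk threshold (threshold 3).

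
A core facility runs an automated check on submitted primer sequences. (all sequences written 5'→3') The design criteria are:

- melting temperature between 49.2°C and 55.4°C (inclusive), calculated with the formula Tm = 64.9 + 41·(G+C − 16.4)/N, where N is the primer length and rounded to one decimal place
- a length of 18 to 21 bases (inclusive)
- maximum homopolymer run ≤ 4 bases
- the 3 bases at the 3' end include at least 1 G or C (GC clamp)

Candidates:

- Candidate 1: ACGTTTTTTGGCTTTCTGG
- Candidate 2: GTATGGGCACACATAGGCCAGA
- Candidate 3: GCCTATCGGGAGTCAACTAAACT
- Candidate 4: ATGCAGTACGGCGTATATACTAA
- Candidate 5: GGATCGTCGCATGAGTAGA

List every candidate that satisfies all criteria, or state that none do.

Candidate 1 (19 nt, A=1 T=10 G=5 C=3): Tm = 64.9 + 41·(8 − 16.4)/19 = 46.8°C, outside 49.2–55.4°C ✗; length 19 ✓; longest run = 6, exceeds 4 ✗; 3' end TGG has 2 G/C ✓ — fails.
Candidate 2 (22 nt, A=7 T=3 G=7 C=5): Tm = 64.9 + 41·(12 − 16.4)/22 = 56.7°C, outside 49.2–55.4°C ✗; length 22, outside 18–21 ✗; longest run = 3 ✓; 3' end AGA has 1 G/C ✓ — fails.
Candidate 3 (23 nt, A=7 T=5 G=5 C=6): Tm = 64.9 + 41·(11 − 16.4)/23 = 55.3°C ✓; length 23, outside 18–21 ✗; longest run = 3 ✓; 3' end ACT has 1 G/C ✓ — fails.
Candidate 4 (23 nt, A=8 T=6 G=5 C=4): Tm = 64.9 + 41·(9 − 16.4)/23 = 51.7°C ✓; length 23, outside 18–21 ✗; longest run = 2 ✓; 3' end TAA has 0 G/C, need ≥1 ✗ — fails.
Candidate 5 (19 nt, A=5 T=4 G=7 C=3): Tm = 64.9 + 41·(10 − 16.4)/19 = 51.1°C ✓; length 19 ✓; longest run = 2 ✓; 3' end AGA has 1 G/C ✓ — passes.

Candidate 5 only.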